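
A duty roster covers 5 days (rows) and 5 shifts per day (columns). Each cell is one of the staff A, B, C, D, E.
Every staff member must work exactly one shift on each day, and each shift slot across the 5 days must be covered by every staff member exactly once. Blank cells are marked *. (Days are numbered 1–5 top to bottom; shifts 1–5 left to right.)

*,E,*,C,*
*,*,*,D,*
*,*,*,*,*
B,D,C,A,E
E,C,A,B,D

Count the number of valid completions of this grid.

3

Day 1, shift 1: eliminating its day and shift leaves {A, D}.
Day 1, shift 3: eliminating its day and shift leaves {B, D}.
Day 1, shift 5: eliminating its day and shift leaves {A, B}.
Day 2, shift 1: eliminating its day and shift leaves {A, C}.
Day 2, shift 2: eliminating its day and shift leaves {A, B}.
Day 2, shift 3: eliminating its day and shift leaves {B, E}.
Day 2, shift 5: eliminating its day and shift leaves {A, B, C}.
Day 3, shift 1: eliminating its day and shift leaves {A, C, D}.
Day 3, shift 2: eliminating its day and shift leaves {A, B}.
Day 3, shift 3: eliminating its day and shift leaves {B, D, E}.
Day 3, shift 4: eliminating its day and shift leaves {E}.
Day 3, shift 5: eliminating its day and shift leaves {A, B, C}.
Enumerating the assignments across these blanks that avoid any day or shift repeat gives 3 completions.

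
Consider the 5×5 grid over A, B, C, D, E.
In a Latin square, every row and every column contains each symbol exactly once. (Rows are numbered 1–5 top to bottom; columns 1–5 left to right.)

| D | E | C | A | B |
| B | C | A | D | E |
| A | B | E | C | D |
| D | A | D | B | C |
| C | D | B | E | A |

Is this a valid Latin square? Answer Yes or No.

No

Column 1 contains D twice (at rows 1 and 4), so it is not a permutation.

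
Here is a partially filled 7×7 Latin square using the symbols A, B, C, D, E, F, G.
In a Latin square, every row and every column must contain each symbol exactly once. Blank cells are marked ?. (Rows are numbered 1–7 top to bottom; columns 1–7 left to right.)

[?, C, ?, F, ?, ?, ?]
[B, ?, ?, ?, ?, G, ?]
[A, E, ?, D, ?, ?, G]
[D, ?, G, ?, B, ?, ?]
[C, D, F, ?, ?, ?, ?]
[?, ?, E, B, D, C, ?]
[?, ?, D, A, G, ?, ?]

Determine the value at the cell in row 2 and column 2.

F

Row 2, column 2 is narrowed to {A, F}.
If it were A, then row 7, column 6 would be left with no valid symbol.
So row 2, column 2 must be F.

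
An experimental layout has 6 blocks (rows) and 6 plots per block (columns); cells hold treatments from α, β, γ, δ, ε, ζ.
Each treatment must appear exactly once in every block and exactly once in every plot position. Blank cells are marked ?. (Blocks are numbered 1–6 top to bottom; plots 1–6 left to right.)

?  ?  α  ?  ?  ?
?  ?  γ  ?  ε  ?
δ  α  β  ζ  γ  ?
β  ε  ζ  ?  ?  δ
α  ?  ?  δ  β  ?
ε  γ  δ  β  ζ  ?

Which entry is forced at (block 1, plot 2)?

Block 1, plot 5: block 1 has {α} and plot 5 has {β, γ, ε, ζ}, leaving only δ.
Block 2, plot 1: block 2 has {γ, ε} and plot 1 has {α, β, δ, ε}, leaving only ζ.
Block 1, plot 1: block 1 has {α, δ} and plot 1 has {α, β, δ, ε, ζ}, leaving only γ.
Block 1, plot 4: block 1 has {α, γ, δ} and plot 4 has {β, δ, ζ}, leaving only ε.
Block 2, plot 4: block 2 has {γ, ε, ζ} and plot 4 has {β, δ, ε, ζ}, leaving only α.
Block 2, plot 6: block 2 has {α, γ, ε, ζ} and plot 6 has {δ}, leaving only β.
Block 1, plot 6: block 1 has {α, γ, δ, ε} and plot 6 has {β, δ}, leaving only ζ.
Block 1 already has {α, γ, δ, ε, ζ} and plot 2 already has {α, γ, ε}, so block 1, plot 2 must be β.

β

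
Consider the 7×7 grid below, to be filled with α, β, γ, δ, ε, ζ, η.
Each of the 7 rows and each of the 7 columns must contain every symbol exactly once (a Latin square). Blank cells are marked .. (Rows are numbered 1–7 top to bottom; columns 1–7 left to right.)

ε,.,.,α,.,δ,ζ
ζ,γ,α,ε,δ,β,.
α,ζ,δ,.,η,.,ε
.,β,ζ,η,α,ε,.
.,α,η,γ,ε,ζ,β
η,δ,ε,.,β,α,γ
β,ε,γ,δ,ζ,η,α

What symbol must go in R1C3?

Row 1 already has {α, δ, ε, ζ} and column 3 already has {α, γ, δ, ε, ζ, η}, so row 1, column 3 must be β.

β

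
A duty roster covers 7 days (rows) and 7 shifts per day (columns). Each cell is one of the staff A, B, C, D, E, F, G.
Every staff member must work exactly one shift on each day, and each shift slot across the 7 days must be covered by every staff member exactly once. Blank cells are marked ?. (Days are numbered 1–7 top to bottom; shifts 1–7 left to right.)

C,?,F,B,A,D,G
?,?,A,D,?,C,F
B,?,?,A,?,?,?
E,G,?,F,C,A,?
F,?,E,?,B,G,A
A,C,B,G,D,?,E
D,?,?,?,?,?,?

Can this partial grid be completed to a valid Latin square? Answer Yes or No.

No day or shift among the givens repeats a symbol, and propagating forced cells runs into no contradiction.
One valid completion exists (for instance, C E F B A D G / G B A D E C F / B F C A G E D / E G D F C A B / F D E C B G A / A C B G D F E / D A G E F B C).

Yes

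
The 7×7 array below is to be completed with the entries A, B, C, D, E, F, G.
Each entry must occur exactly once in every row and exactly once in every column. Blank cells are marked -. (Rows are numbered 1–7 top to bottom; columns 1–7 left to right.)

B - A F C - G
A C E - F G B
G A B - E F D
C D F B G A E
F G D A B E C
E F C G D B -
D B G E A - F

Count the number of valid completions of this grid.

1

Row 1, column 2: eliminating its row and column leaves {E}.
Row 1, column 6: eliminating its row and column leaves {D}.
Row 2, column 4: eliminating its row and column leaves {D}.
Row 3, column 4: eliminating its row and column leaves {C}.
Row 6, column 7: eliminating its row and column leaves {A}.
Row 7, column 6: eliminating its row and column leaves {C}.
Only one assignment across all blanks avoids any row or column repeat, giving 1 completion.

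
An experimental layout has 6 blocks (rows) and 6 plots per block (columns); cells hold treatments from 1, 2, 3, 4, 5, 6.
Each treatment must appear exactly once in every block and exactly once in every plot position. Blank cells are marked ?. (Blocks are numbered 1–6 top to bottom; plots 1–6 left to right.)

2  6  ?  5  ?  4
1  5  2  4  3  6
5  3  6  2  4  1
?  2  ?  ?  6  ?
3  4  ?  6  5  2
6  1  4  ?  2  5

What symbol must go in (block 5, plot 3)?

1

Block 5 already has {2, 3, 4, 5, 6} and plot 3 already has {2, 4, 6}, so block 5, plot 3 must be 1.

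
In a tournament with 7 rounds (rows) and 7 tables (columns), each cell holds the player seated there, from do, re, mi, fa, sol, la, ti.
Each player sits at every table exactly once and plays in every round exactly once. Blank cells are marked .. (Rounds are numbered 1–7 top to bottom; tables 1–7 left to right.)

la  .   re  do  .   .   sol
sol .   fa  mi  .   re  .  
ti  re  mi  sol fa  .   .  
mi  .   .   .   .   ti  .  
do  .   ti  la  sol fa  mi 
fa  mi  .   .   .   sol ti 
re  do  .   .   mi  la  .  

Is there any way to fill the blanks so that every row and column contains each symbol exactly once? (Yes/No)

Round 5, table 2: round 5 together with table 2 already contain {do, re, mi, fa, sol, la, ti} — every symbol — so nothing can go there. The grid has no valid completion.

No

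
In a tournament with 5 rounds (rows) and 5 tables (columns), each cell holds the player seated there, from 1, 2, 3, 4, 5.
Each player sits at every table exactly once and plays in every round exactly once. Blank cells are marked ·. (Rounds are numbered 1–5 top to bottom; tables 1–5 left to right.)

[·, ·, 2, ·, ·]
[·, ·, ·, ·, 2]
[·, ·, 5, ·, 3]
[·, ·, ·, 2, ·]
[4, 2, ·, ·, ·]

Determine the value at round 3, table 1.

2

Round 3, table 1 is narrowed to {1, 2}.
If it were 1, then round 3, table 4 would be left with no valid symbol.
So round 3, table 1 must be 2.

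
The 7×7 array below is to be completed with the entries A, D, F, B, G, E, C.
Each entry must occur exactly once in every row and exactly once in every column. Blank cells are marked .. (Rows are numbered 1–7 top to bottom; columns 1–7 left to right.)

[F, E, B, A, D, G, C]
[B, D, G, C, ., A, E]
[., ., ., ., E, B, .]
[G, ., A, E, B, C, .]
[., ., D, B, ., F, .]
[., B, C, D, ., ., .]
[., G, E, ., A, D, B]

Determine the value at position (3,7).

A

Row 2, column 5: row 2 has {A, D, B, G, E, C} and column 5 has {A, D, B, E}, leaving only F.
Row 3, column 3: row 3 has {B, E} and column 3 has {A, D, B, G, E, C}, leaving only F.
Row 3, column 4: row 3 has {F, B, E} and column 4 has {A, D, B, E, C}, leaving only G.
Row 4, column 2: row 4 has {A, B, G, E, C} and column 2 has {D, B, G, E}, leaving only F.
Row 4, column 7: row 4 has {A, F, B, G, E, C} and column 7 has {B, E, C}, leaving only D.
Row 3 already has {F, B, G, E} and column 7 already has {D, B, E, C}, so row 3, column 7 must be A.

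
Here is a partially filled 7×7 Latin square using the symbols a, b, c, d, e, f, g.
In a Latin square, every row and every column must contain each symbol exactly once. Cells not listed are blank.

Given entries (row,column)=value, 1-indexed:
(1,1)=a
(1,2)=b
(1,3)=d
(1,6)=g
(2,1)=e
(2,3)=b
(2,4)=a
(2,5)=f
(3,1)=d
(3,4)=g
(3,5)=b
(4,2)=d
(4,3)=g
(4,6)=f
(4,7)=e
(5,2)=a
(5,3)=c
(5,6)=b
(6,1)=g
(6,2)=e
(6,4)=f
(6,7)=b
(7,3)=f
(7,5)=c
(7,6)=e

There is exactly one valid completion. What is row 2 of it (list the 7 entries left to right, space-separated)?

Row 1, column 5: row 1 has {a, b, d, g} and column 5 has {b, c, f}, leaving only e.
Row 1, column 4: row 1 has {a, b, d, e, g} and column 4 has {a, f, g}, leaving only c.
Row 1, column 7: row 1 has {a, b, c, d, e, g} and column 7 has {b, e}, leaving only f.
Row 4, column 4: row 4 has {d, e, f, g} and column 4 has {a, c, f, g}, leaving only b.
Row 4, column 1: row 4 has {b, d, e, f, g} and column 1 has {a, d, e, g}, leaving only c.
Row 4, column 5: row 4 has {b, c, d, e, f, g} and column 5 has {b, c, e, f}, leaving only a.
Row 5, column 1: row 5 has {a, b, c} and column 1 has {a, c, d, e, g}, leaving only f.
Row 6, column 3: row 6 has {b, e, f, g} and column 3 has {b, c, d, f, g}, leaving only a.
Row 3, column 3: row 3 has {b, d, g} and column 3 has {a, b, c, d, f, g}, leaving only e.
Row 6, column 5: row 6 has {a, b, e, f, g} and column 5 has {a, b, c, e, f}, leaving only d.
Row 5, column 5: row 5 has {a, b, c, f} and column 5 has {a, b, c, d, e, f}, leaving only g.
Row 5, column 7: row 5 has {a, b, c, f, g} and column 7 has {b, e, f}, leaving only d.
Row 5, column 4: row 5 has {a, b, c, d, f, g} and column 4 has {a, b, c, f, g}, leaving only e.
Row 6, column 6: row 6 has {a, b, d, e, f, g} and column 6 has {b, e, f, g}, leaving only c.
Row 2, column 6: row 2 has {a, b, e, f} and column 6 has {b, c, e, f, g}, leaving only d.
Row 3, column 6: row 3 has {b, d, e, g} and column 6 has {b, c, d, e, f, g}, leaving only a.
Row 3, column 7: row 3 has {a, b, d, e, g} and column 7 has {b, d, e, f}, leaving only c.
Row 2, column 7: row 2 has {a, b, d, e, f} and column 7 has {b, c, d, e, f}, leaving only g.
Row 2, column 2: row 2 has {a, b, d, e, f, g} and column 2 has {a, b, d, e}, leaving only c.
So row 2 reads: e c b a f d g.

e c b a f d g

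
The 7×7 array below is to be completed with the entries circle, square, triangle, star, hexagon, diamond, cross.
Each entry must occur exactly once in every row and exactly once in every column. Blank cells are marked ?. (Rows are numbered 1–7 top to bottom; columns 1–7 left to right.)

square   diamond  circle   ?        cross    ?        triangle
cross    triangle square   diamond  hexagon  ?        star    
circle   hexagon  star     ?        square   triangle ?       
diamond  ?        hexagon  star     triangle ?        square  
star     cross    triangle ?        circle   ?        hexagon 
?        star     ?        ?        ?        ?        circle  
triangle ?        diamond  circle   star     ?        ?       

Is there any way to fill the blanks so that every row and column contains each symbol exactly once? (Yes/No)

No row or column among the givens repeats a symbol, and propagating forced cells runs into no contradiction.
One valid completion exists (for instance, square diamond circle hexagon cross star triangle / cross triangle square diamond hexagon circle star / circle hexagon star cross square triangle diamond / diamond circle hexagon star triangle cross square / star cross triangle square circle diamond hexagon / hexagon star cross triangle diamond square circle / triangle square diamond circle star hexagon cross).

Yes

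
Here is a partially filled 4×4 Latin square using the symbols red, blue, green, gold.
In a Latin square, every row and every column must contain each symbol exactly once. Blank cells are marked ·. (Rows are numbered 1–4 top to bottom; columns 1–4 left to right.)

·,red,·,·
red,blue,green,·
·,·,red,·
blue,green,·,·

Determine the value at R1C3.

blue

Row 2, column 4: row 2 has {red, blue, green} and column 4 has {}, leaving only gold.
Row 3, column 2: row 3 has {red} and column 2 has {red, blue, green}, leaving only gold.
Row 3, column 1: row 3 has {red, gold} and column 1 has {red, blue}, leaving only green.
Row 1, column 1: row 1 has {red} and column 1 has {red, blue, green}, leaving only gold.
Row 1 already has {red, gold} and column 3 already has {red, green}, so row 1, column 3 must be blue.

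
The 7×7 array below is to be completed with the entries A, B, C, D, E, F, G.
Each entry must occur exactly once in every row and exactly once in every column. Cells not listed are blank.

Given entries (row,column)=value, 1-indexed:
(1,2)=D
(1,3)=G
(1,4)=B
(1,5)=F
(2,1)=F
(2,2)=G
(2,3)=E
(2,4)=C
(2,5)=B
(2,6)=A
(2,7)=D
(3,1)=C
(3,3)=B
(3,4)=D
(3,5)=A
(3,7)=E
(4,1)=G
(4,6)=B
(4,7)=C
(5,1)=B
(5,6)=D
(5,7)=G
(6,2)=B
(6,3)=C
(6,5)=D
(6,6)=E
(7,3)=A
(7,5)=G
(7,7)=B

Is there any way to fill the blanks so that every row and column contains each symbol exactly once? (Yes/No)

Yes

No row or column among the givens repeats a symbol, and propagating forced cells runs into no contradiction.
One valid completion exists (for instance, E D G B F C A / F G E C B A D / C F B D A G E / G A D F E B C / B E F A C D G / A B C G D E F / D C A E G F B).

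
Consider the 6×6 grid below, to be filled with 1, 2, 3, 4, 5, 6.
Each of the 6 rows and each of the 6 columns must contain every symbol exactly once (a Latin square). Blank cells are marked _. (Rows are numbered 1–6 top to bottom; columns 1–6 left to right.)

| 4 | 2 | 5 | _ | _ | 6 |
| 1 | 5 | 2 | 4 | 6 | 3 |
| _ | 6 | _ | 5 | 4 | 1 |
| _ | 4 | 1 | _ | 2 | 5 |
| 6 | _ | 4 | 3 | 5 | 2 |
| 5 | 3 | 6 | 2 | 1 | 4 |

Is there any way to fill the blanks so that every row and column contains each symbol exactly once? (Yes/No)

Yes

No row or column among the givens repeats a symbol, and propagating forced cells runs into no contradiction.
One valid completion exists (for instance, 4 2 5 1 3 6 / 1 5 2 4 6 3 / 2 6 3 5 4 1 / 3 4 1 6 2 5 / 6 1 4 3 5 2 / 5 3 6 2 1 4).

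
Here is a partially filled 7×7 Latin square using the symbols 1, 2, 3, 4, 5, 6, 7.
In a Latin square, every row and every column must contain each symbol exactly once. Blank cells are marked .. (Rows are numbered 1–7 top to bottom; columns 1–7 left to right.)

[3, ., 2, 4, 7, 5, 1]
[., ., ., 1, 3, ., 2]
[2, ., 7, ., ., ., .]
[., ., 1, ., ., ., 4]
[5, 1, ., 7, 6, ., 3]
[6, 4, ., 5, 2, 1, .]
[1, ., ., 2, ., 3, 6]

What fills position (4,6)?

Row 1, column 2: row 1 has {1, 2, 3, 4, 5, 7} and column 2 has {1, 4}, leaving only 6.
Row 3, column 7: row 3 has {2, 7} and column 7 has {1, 2, 3, 4, 6}, leaving only 5.
Row 3, column 2: row 3 has {2, 5, 7} and column 2 has {1, 4, 6}, leaving only 3.
Row 3, column 4: row 3 has {2, 3, 5, 7} and column 4 has {1, 2, 4, 5, 7}, leaving only 6.
Row 3, column 6: row 3 has {2, 3, 5, 6, 7} and column 6 has {1, 3, 5}, leaving only 4.
Row 3, column 5: row 3 has {2, 3, 4, 5, 6, 7} and column 5 has {2, 3, 6, 7}, leaving only 1.
Row 4, column 1: row 4 has {1, 4} and column 1 has {1, 2, 3, 5, 6}, leaving only 7.
Row 2, column 1: row 2 has {1, 2, 3} and column 1 has {1, 2, 3, 5, 6, 7}, leaving only 4.
Row 4, column 4: row 4 has {1, 4, 7} and column 4 has {1, 2, 4, 5, 6, 7}, leaving only 3.
Row 4, column 5: row 4 has {1, 3, 4, 7} and column 5 has {1, 2, 3, 6, 7}, leaving only 5.
Row 4, column 2: row 4 has {1, 3, 4, 5, 7} and column 2 has {1, 3, 4, 6}, leaving only 2.
Row 4 already has {1, 2, 3, 4, 5, 7} and column 6 already has {1, 3, 4, 5}, so row 4, column 6 must be 6.

6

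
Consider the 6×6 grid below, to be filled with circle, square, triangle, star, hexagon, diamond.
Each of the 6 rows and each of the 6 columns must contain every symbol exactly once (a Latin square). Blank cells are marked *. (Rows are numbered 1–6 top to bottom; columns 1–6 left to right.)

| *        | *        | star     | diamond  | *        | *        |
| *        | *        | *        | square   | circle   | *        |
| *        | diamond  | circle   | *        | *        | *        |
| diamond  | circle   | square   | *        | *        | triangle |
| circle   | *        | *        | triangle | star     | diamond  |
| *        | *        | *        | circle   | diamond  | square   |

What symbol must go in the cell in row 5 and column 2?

Row 4, column 5: row 4 has {circle, square, triangle, diamond} and column 5 has {circle, star, diamond}, leaving only hexagon.
Row 4, column 4: row 4 has {circle, square, triangle, hexagon, diamond} and column 4 has {circle, square, triangle, diamond}, leaving only star.
Row 3, column 4: row 3 has {circle, diamond} and column 4 has {circle, square, triangle, star, diamond}, leaving only hexagon.
Row 3, column 6: row 3 has {circle, hexagon, diamond} and column 6 has {square, triangle, diamond}, leaving only star.
Row 2, column 6: row 2 has {circle, square} and column 6 has {square, triangle, star, diamond}, leaving only hexagon.
Row 1, column 6: row 1 has {star, diamond} and column 6 has {square, triangle, star, hexagon, diamond}, leaving only circle.
Row 5, column 3: row 5 has {circle, triangle, star, diamond} and column 3 has {circle, square, star}, leaving only hexagon.
Row 5 already has {circle, triangle, star, hexagon, diamond} and column 2 already has {circle, diamond}, so row 5, column 2 must be square.

square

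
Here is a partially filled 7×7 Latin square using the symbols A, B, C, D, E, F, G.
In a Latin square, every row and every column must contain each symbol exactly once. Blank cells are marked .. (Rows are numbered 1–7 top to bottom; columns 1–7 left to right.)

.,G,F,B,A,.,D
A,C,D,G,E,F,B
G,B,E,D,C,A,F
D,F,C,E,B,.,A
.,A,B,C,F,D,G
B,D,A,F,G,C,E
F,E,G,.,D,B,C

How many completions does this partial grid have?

1

Row 1, column 1: eliminating its row and column leaves {C, E}.
Row 1, column 6: eliminating its row and column leaves {E}.
Row 4, column 6: eliminating its row and column leaves {G}.
Row 5, column 1: eliminating its row and column leaves {E}.
Row 7, column 4: eliminating its row and column leaves {A}.
Only one assignment across all blanks avoids any row or column repeat, giving 1 completion.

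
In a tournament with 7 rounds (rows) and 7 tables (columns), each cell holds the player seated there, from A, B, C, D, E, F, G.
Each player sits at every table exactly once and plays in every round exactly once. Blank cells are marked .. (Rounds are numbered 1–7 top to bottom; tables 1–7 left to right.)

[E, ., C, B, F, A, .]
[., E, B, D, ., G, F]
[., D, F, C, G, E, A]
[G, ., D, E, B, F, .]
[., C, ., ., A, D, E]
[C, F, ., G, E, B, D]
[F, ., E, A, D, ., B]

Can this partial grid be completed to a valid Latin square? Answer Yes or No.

No

Round 1, table 2: round 1 has {A, B, C, E, F} and table 2 has {C, D, E, F}, so it must be G.
Now round 1, table 7: round 1 together with table 7 already contain {A, B, C, D, E, F, G} — every symbol — so nothing can go there. The grid has no valid completion.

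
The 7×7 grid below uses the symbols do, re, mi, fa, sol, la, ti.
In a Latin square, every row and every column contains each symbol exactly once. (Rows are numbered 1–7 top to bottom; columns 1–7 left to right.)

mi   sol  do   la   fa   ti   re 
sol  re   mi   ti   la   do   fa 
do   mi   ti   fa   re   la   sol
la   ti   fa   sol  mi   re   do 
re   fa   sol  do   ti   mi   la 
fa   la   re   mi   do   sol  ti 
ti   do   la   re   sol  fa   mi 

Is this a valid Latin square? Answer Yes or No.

Yes

Each row is a permutation of the 7 symbols, and so is each column.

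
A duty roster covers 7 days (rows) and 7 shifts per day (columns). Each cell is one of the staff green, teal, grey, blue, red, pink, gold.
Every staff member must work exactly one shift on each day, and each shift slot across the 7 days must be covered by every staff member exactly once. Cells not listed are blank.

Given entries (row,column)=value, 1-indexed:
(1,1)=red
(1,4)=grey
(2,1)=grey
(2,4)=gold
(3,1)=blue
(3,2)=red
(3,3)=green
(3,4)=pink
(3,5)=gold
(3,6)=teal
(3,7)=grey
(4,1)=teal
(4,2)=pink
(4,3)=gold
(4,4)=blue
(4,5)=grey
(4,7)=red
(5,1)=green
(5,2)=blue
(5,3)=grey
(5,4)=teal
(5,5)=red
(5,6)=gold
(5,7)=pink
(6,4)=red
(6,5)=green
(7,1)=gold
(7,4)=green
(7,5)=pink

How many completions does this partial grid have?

6

Day 1, shift 2: eliminating its day and shift leaves {green, teal, gold}.
Day 1, shift 3: eliminating its day and shift leaves {teal, blue, pink}.
Day 1, shift 5: eliminating its day and shift leaves {teal, blue}.
Day 1, shift 6: eliminating its day and shift leaves {green, blue, pink}.
Day 1, shift 7: eliminating its day and shift leaves {green, teal, blue, gold}.
Day 2, shift 2: eliminating its day and shift leaves {green, teal}.
Day 2, shift 3: eliminating its day and shift leaves {teal, blue, red, pink}.
Day 2, shift 5: eliminating its day and shift leaves {teal, blue}.
Day 2, shift 6: eliminating its day and shift leaves {green, blue, red, pink}.
Day 2, shift 7: eliminating its day and shift leaves {green, teal, blue}.
Day 4, shift 6: eliminating its day and shift leaves {green}.
Day 6, shift 1: eliminating its day and shift leaves {pink}.
Day 6, shift 2: eliminating its day and shift leaves {teal, grey, gold}.
Day 6, shift 3: eliminating its day and shift leaves {teal, blue, pink}.
Day 6, shift 6: eliminating its day and shift leaves {grey, blue, pink}.
Day 6, shift 7: eliminating its day and shift leaves {teal, blue, gold}.
Day 7, shift 2: eliminating its day and shift leaves {teal, grey}.
Day 7, shift 3: eliminating its day and shift leaves {teal, blue, red}.
Day 7, shift 6: eliminating its day and shift leaves {grey, blue, red}.
Day 7, shift 7: eliminating its day and shift leaves {teal, blue}.
Enumerating the assignments across these blanks that avoid any day or shift repeat gives 6 completions.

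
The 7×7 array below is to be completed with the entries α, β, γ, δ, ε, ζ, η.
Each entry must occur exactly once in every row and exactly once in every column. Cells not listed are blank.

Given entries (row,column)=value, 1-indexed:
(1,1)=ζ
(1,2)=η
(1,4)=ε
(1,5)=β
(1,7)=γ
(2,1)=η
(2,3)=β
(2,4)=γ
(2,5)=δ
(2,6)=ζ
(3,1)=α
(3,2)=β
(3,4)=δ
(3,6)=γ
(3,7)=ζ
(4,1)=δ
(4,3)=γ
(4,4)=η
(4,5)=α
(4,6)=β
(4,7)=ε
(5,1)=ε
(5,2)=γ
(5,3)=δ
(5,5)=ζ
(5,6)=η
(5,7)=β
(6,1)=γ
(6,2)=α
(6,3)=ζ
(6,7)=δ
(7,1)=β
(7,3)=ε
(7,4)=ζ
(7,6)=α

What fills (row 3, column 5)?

Row 1, column 3: row 1 has {β, γ, ε, ζ, η} and column 3 has {β, γ, δ, ε, ζ}, leaving only α.
Row 1, column 6: row 1 has {α, β, γ, ε, ζ, η} and column 6 has {α, β, γ, ζ, η}, leaving only δ.
Row 2, column 2: row 2 has {β, γ, δ, ζ, η} and column 2 has {α, β, γ, η}, leaving only ε.
Row 2, column 7: row 2 has {β, γ, δ, ε, ζ, η} and column 7 has {β, γ, δ, ε, ζ}, leaving only α.
Row 3, column 3: row 3 has {α, β, γ, δ, ζ} and column 3 has {α, β, γ, δ, ε, ζ}, leaving only η.
Row 3 already has {α, β, γ, δ, ζ, η} and column 5 already has {α, β, δ, ζ}, so row 3, column 5 must be ε.

ε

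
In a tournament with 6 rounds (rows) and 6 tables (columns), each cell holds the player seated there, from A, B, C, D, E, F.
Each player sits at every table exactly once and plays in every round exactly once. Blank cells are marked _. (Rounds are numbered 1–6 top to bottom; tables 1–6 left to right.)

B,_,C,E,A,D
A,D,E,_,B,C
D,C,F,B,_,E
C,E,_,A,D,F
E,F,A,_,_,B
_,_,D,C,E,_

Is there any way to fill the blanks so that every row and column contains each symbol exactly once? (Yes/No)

No

Round 1, table 2: round 1 together with table 2 already contain {A, B, C, D, E, F} — every symbol — so nothing can go there. The grid has no valid completion.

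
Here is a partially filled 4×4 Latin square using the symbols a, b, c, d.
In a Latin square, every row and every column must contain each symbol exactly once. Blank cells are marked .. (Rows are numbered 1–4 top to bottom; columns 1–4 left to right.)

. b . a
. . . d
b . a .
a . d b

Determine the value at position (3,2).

d

Row 1, column 3: row 1 has {a, b} and column 3 has {a, d}, leaving only c.
Row 1, column 1: row 1 has {a, b, c} and column 1 has {a, b}, leaving only d.
Row 2, column 1: row 2 has {d} and column 1 has {a, b, d}, leaving only c.
Row 2, column 2: row 2 has {c, d} and column 2 has {b}, leaving only a.
Row 2, column 3: row 2 has {a, c, d} and column 3 has {a, c, d}, leaving only b.
Row 3, column 4: row 3 has {a, b} and column 4 has {a, b, d}, leaving only c.
Row 3 already has {a, b, c} and column 2 already has {a, b}, so row 3, column 2 must be d.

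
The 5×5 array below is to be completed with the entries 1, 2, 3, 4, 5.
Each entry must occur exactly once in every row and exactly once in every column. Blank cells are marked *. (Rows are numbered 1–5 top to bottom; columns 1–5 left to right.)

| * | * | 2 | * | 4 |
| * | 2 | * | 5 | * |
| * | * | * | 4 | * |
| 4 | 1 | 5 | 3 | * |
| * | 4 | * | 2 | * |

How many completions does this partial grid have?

3

Row 1, column 1: eliminating its row and column leaves {1, 3, 5}.
Row 1, column 2: eliminating its row and column leaves {3, 5}.
Row 1, column 4: eliminating its row and column leaves {1}.
Row 2, column 1: eliminating its row and column leaves {1, 3}.
Row 2, column 3: eliminating its row and column leaves {1, 3, 4}.
Row 2, column 5: eliminating its row and column leaves {1, 3}.
Row 3, column 1: eliminating its row and column leaves {1, 2, 3, 5}.
Row 3, column 2: eliminating its row and column leaves {3, 5}.
Row 3, column 3: eliminating its row and column leaves {1, 3}.
Row 3, column 5: eliminating its row and column leaves {1, 2, 3, 5}.
Row 4, column 5: eliminating its row and column leaves {2}.
Row 5, column 1: eliminating its row and column leaves {1, 3, 5}.
Row 5, column 3: eliminating its row and column leaves {1, 3}.
Row 5, column 5: eliminating its row and column leaves {1, 3, 5}.
Enumerating the assignments across these blanks that avoid any row or column repeat gives 3 completions.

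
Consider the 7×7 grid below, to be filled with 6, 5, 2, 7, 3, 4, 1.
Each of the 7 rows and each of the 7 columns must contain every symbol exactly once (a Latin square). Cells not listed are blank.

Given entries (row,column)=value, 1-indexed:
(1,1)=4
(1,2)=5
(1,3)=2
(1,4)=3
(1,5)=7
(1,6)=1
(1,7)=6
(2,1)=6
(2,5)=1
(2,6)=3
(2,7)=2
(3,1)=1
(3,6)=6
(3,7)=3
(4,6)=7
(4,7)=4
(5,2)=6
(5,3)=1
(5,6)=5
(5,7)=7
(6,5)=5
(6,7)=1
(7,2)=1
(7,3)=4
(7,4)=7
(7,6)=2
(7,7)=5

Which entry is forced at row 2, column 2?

4

Row 6, column 6: row 6 has {5, 1} and column 6 has {6, 5, 2, 7, 3, 1}, leaving only 4.
Row 7, column 1: row 7 has {5, 2, 7, 4, 1} and column 1 has {6, 4, 1}, leaving only 3.
Row 5, column 1: row 5 has {6, 5, 7, 1} and column 1 has {6, 3, 4, 1}, leaving only 2.
Row 4, column 1: row 4 has {7, 4} and column 1 has {6, 2, 3, 4, 1}, leaving only 5.
Row 5, column 4: row 5 has {6, 5, 2, 7, 1} and column 4 has {7, 3}, leaving only 4.
Row 2, column 4: row 2 has {6, 2, 3, 1} and column 4 has {7, 3, 4}, leaving only 5.
Row 2, column 3: row 2 has {6, 5, 2, 3, 1} and column 3 has {2, 4, 1}, leaving only 7.
Row 2 already has {6, 5, 2, 7, 3, 1} and column 2 already has {6, 5, 1}, so row 2, column 2 must be 4.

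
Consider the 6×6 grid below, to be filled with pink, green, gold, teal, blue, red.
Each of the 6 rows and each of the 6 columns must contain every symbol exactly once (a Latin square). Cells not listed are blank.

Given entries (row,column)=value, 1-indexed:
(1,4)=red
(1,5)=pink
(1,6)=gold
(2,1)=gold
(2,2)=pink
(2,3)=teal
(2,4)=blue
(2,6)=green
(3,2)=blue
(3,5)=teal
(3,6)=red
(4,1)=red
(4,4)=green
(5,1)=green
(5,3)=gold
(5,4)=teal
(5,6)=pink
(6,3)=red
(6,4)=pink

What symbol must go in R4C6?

Row 2, column 5: row 2 has {pink, green, gold, teal, blue} and column 5 has {pink, teal}, leaving only red.
Row 3, column 1: row 3 has {teal, blue, red} and column 1 has {green, gold, red}, leaving only pink.
Row 3, column 3: row 3 has {pink, teal, blue, red} and column 3 has {gold, teal, red}, leaving only green.
Row 1, column 3: row 1 has {pink, gold, red} and column 3 has {green, gold, teal, red}, leaving only blue.
Row 1, column 1: row 1 has {pink, gold, blue, red} and column 1 has {pink, green, gold, red}, leaving only teal.
Row 1, column 2: row 1 has {pink, gold, teal, blue, red} and column 2 has {pink, blue}, leaving only green.
Row 3, column 4: row 3 has {pink, green, teal, blue, red} and column 4 has {pink, green, teal, blue, red}, leaving only gold.
Row 4, column 3: row 4 has {green, red} and column 3 has {green, gold, teal, blue, red}, leaving only pink.
Row 5, column 2: row 5 has {pink, green, gold, teal} and column 2 has {pink, green, blue}, leaving only red.
Row 5, column 5: row 5 has {pink, green, gold, teal, red} and column 5 has {pink, teal, red}, leaving only blue.
Row 4, column 5: row 4 has {pink, green, red} and column 5 has {pink, teal, blue, red}, leaving only gold.
Row 4, column 2: row 4 has {pink, green, gold, red} and column 2 has {pink, green, blue, red}, leaving only teal.
Row 4 already has {pink, green, gold, teal, red} and column 6 already has {pink, green, gold, red}, so row 4, column 6 must be blue.

blue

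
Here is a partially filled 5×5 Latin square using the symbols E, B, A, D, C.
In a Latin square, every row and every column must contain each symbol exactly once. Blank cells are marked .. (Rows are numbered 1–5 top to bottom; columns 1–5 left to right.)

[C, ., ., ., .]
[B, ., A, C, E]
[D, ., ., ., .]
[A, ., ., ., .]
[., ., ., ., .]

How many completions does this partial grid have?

56

Row 1, column 2: eliminating its row and column leaves {E, B, A, D}.
Row 1, column 3: eliminating its row and column leaves {E, B, D}.
Row 1, column 4: eliminating its row and column leaves {E, B, A, D}.
Row 1, column 5: eliminating its row and column leaves {B, A, D}.
Row 2, column 2: eliminating its row and column leaves {D}.
Row 3, column 2: eliminating its row and column leaves {E, B, A, C}.
Row 3, column 3: eliminating its row and column leaves {E, B, C}.
Row 3, column 4: eliminating its row and column leaves {E, B, A}.
Row 3, column 5: eliminating its row and column leaves {B, A, C}.
Row 4, column 2: eliminating its row and column leaves {E, B, D, C}.
Row 4, column 3: eliminating its row and column leaves {E, B, D, C}.
Row 4, column 4: eliminating its row and column leaves {E, B, D}.
Row 4, column 5: eliminating its row and column leaves {B, D, C}.
Row 5, column 1: eliminating its row and column leaves {E}.
Row 5, column 2: eliminating its row and column leaves {E, B, A, D, C}.
Row 5, column 3: eliminating its row and column leaves {E, B, D, C}.
Row 5, column 4: eliminating its row and column leaves {E, B, A, D}.
Row 5, column 5: eliminating its row and column leaves {B, A, D, C}.
Enumerating the assignments across these blanks that avoid any row or column repeat gives 56 completions.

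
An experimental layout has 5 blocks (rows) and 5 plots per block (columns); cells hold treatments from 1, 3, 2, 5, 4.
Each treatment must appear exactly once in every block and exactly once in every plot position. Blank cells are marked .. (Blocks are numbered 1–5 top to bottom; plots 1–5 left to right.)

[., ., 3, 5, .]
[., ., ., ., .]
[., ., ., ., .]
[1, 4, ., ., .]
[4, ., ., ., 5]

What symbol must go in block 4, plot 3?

5

Block 1, plot 1: block 1 has {3, 5} and plot 1 has {1, 4}, leaving only 2.
Block 1, plot 2: block 1 has {3, 2, 5} and plot 2 has {4}, leaving only 1.
Block 1, plot 5: block 1 has {1, 3, 2, 5} and plot 5 has {5}, leaving only 4.
Block 4, plot 3 is narrowed to {2, 5}.
If it were 2, then block 4, plot 5 would be left with no valid symbol.
So block 4, plot 3 must be 5.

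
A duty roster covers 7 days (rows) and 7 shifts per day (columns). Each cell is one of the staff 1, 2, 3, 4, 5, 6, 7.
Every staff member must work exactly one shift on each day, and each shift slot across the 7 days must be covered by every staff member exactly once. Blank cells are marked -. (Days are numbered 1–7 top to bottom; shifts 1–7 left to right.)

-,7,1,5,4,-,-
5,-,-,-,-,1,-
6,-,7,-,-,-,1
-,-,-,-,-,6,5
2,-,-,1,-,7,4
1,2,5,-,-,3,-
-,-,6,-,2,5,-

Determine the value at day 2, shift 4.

Day 1, shift 1: day 1 has {1, 4, 5, 7} and shift 1 has {1, 2, 5, 6}, leaving only 3.
Day 1, shift 6: day 1 has {1, 3, 4, 5, 7} and shift 6 has {1, 3, 5, 6, 7}, leaving only 2.
Day 1, shift 7: day 1 has {1, 2, 3, 4, 5, 7} and shift 7 has {1, 4, 5}, leaving only 6.
Day 3, shift 6: day 3 has {1, 6, 7} and shift 6 has {1, 2, 3, 5, 6, 7}, leaving only 4.
Day 5, shift 3: day 5 has {1, 2, 4, 7} and shift 3 has {1, 5, 6, 7}, leaving only 3.
Day 6, shift 7: day 6 has {1, 2, 3, 5} and shift 7 has {1, 4, 5, 6}, leaving only 7.
Day 6, shift 5: day 6 has {1, 2, 3, 5, 7} and shift 5 has {2, 4}, leaving only 6.
Day 5, shift 5: day 5 has {1, 2, 3, 4, 7} and shift 5 has {2, 4, 6}, leaving only 5.
Day 3, shift 5: day 3 has {1, 4, 6, 7} and shift 5 has {2, 4, 5, 6}, leaving only 3.
Day 2, shift 5: day 2 has {1, 5} and shift 5 has {2, 3, 4, 5, 6}, leaving only 7.
Day 3, shift 2: day 3 has {1, 3, 4, 6, 7} and shift 2 has {2, 7}, leaving only 5.
Day 3, shift 4: day 3 has {1, 3, 4, 5, 6, 7} and shift 4 has {1, 5}, leaving only 2.
Day 4, shift 5: day 4 has {5, 6} and shift 5 has {2, 3, 4, 5, 6, 7}, leaving only 1.
Day 5, shift 2: day 5 has {1, 2, 3, 4, 5, 7} and shift 2 has {2, 5, 7}, leaving only 6.
Day 6, shift 4: day 6 has {1, 2, 3, 5, 6, 7} and shift 4 has {1, 2, 5}, leaving only 4.
Day 7, shift 7: day 7 has {2, 5, 6} and shift 7 has {1, 4, 5, 6, 7}, leaving only 3.
Day 2, shift 7: day 2 has {1, 5, 7} and shift 7 has {1, 3, 4, 5, 6, 7}, leaving only 2.
Day 2, shift 3: day 2 has {1, 2, 5, 7} and shift 3 has {1, 3, 5, 6, 7}, leaving only 4.
Day 2, shift 2: day 2 has {1, 2, 4, 5, 7} and shift 2 has {2, 5, 6, 7}, leaving only 3.
Day 2 already has {1, 2, 3, 4, 5, 7} and shift 4 already has {1, 2, 4, 5}, so day 2, shift 4 must be 6.

6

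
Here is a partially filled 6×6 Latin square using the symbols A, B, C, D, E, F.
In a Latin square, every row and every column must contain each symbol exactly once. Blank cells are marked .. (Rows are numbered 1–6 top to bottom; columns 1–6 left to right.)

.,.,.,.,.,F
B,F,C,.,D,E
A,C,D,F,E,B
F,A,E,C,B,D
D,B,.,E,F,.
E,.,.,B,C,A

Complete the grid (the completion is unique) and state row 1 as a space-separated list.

Row 1, column 1: row 1 has {F} and column 1 has {A, B, D, E, F}, leaving only C.
Row 1, column 5: row 1 has {C, F} and column 5 has {B, C, D, E, F}, leaving only A.
Row 1, column 3: row 1 has {A, C, F} and column 3 has {C, D, E}, leaving only B.
Row 1, column 4: row 1 has {A, B, C, F} and column 4 has {B, C, E, F}, leaving only D.
Row 1, column 2: row 1 has {A, B, C, D, F} and column 2 has {A, B, C, F}, leaving only E.
So row 1 reads: C E B D A F.

C E B D A F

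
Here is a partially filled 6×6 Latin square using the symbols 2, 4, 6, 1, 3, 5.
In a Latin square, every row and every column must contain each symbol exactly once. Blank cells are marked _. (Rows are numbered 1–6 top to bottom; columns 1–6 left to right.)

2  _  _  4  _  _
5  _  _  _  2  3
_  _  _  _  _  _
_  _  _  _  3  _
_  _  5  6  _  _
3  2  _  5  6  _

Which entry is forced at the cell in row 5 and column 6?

2

Row 2, column 4: row 2 has {2, 3, 5} and column 4 has {4, 6, 5}, leaving only 1.
Row 4, column 4: row 4 has {3} and column 4 has {4, 6, 1, 5}, leaving only 2.
Row 3, column 4: row 3 has {} and column 4 has {2, 4, 6, 1, 5}, leaving only 3.
Row 5, column 6 is narrowed to {2, 4, 1}.
If it were 4, then row 5, column 5 would be left with no valid symbol.
If it were 1, then row 5, column 5 would be left with no valid symbol.
So row 5, column 6 must be 2.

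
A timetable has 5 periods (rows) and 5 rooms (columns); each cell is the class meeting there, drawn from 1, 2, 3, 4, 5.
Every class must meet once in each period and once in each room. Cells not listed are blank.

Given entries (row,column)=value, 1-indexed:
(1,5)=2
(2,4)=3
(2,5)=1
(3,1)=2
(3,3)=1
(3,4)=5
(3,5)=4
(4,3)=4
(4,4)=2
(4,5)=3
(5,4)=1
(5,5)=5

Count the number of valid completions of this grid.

Period 1, room 1: eliminating its period and room leaves {1, 3, 4, 5}.
Period 1, room 2: eliminating its period and room leaves {1, 3, 4, 5}.
Period 1, room 3: eliminating its period and room leaves {3, 5}.
Period 1, room 4: eliminating its period and room leaves {4}.
Period 2, room 1: eliminating its period and room leaves {4, 5}.
Period 2, room 2: eliminating its period and room leaves {2, 4, 5}.
Period 2, room 3: eliminating its period and room leaves {2, 5}.
Period 3, room 2: eliminating its period and room leaves {3}.
Period 4, room 1: eliminating its period and room leaves {1, 5}.
Period 4, room 2: eliminating its period and room leaves {1, 5}.
Period 5, room 1: eliminating its period and room leaves {3, 4}.
Period 5, room 2: eliminating its period and room leaves {2, 3, 4}.
Period 5, room 3: eliminating its period and room leaves {2, 3}.
Enumerating the assignments across these blanks that avoid any period or room repeat gives 3 completions.

3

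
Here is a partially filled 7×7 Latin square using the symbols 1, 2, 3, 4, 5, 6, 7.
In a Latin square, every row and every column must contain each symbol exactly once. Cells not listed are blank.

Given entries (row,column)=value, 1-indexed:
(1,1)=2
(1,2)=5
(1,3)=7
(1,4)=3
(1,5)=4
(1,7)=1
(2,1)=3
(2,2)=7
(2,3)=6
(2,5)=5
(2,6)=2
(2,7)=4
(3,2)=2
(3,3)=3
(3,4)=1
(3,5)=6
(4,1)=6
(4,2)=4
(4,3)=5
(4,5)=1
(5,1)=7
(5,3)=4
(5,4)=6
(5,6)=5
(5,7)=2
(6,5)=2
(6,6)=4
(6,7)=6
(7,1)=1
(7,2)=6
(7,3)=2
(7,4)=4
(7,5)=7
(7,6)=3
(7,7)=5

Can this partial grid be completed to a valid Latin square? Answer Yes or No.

Row 2, column 4: row 2 together with column 4 already contain {1, 2, 3, 4, 5, 6, 7} — every symbol — so nothing can go there. The grid has no valid completion.

No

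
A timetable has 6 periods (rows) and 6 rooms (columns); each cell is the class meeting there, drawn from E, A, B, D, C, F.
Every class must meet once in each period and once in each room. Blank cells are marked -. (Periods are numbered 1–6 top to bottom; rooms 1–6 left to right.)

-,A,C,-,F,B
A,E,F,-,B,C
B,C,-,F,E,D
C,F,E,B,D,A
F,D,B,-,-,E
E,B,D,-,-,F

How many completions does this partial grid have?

Period 1, room 1: eliminating its period and room leaves {D}.
Period 1, room 4: eliminating its period and room leaves {E, D}.
Period 2, room 4: eliminating its period and room leaves {D}.
Period 3, room 3: eliminating its period and room leaves {A}.
Period 5, room 4: eliminating its period and room leaves {A, C}.
Period 5, room 5: eliminating its period and room leaves {A, C}.
Period 6, room 4: eliminating its period and room leaves {A, C}.
Period 6, room 5: eliminating its period and room leaves {A, C}.
Enumerating the assignments across these blanks that avoid any period or room repeat gives 2 completions.

2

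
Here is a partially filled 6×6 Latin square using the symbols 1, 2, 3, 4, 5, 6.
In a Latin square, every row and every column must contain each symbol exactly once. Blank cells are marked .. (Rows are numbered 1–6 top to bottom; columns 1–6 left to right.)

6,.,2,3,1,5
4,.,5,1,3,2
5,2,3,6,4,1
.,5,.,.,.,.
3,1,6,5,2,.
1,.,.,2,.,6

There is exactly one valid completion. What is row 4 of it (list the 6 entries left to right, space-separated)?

2 5 1 4 6 3

Row 4, column 1: row 4 has {5} and column 1 has {1, 3, 4, 5, 6}, leaving only 2.
Row 4, column 4: row 4 has {2, 5} and column 4 has {1, 2, 3, 5, 6}, leaving only 4.
Row 4, column 3: row 4 has {2, 4, 5} and column 3 has {2, 3, 5, 6}, leaving only 1.
Row 4, column 5: row 4 has {1, 2, 4, 5} and column 5 has {1, 2, 3, 4}, leaving only 6.
Row 4, column 6: row 4 has {1, 2, 4, 5, 6} and column 6 has {1, 2, 5, 6}, leaving only 3.
So row 4 reads: 2 5 1 4 6 3.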